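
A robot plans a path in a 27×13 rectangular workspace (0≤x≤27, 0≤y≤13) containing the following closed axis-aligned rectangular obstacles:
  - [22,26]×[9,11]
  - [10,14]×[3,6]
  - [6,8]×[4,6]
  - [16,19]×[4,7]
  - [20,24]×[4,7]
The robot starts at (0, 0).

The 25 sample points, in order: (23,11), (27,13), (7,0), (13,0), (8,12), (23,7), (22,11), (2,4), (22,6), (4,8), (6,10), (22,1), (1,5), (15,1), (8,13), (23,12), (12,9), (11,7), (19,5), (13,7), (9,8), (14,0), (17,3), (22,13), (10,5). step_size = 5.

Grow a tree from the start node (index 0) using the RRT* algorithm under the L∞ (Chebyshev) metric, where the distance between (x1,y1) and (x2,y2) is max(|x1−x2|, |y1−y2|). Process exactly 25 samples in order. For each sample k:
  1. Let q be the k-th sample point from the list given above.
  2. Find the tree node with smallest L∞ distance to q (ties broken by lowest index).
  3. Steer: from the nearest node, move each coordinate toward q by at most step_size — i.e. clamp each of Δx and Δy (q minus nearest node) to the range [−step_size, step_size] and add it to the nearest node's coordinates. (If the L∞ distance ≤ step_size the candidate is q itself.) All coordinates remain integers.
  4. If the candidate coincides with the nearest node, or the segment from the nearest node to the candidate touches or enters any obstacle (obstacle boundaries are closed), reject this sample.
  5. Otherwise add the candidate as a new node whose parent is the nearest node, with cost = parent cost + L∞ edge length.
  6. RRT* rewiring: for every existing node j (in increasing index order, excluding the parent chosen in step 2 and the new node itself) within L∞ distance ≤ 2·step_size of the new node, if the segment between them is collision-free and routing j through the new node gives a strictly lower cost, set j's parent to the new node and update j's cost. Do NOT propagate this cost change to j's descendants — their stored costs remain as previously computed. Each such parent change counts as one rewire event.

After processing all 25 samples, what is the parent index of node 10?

Parent of node 10: 8

1. q=(23,11) nearest=0 d=23 new=(5,5) → add node 1 parent=0 cost=5
2. q=(27,13) nearest=1 d=22 new=(10,10) → blocked by [6,8]×[4,6], reject
3. q=(7,0) nearest=1 d=5 new=(7,0) → add node 2 parent=1 cost=10
4. q=(13,0) nearest=2 d=6 new=(12,0) → add node 3 parent=2 cost=15
5. q=(8,12) nearest=1 d=7 new=(8,10) → add node 4 parent=1 cost=10
6. q=(23,7) nearest=3 d=11 new=(17,5) → blocked by [16,19]×[4,7], reject
7. q=(22,11) nearest=3 d=11 new=(17,5) → blocked by [16,19]×[4,7], reject
8. q=(2,4) nearest=1 d=3 new=(2,4) → add node 5 parent=1 cost=8
9. q=(22,6) nearest=3 d=10 new=(17,5) → blocked by [16,19]×[4,7], reject
10. q=(4,8) nearest=1 d=3 new=(4,8) → add node 6 parent=1 cost=8
11. q=(6,10) nearest=4 d=2 new=(6,10) → add node 7 parent=4 cost=12
12. q=(22,1) nearest=3 d=10 new=(17,1) → add node 8 parent=3 cost=20
13. q=(1,5) nearest=5 d=1 new=(1,5) → add node 9 parent=5 cost=9
14. q=(15,1) nearest=8 d=2 new=(15,1) → add node 10 parent=8 cost=22
15. q=(8,13) nearest=4 d=3 new=(8,13) → add node 11 parent=4 cost=13
16. q=(23,12) nearest=8 d=11 new=(22,6) → blocked by [20,24]×[4,7], reject
17. q=(12,9) nearest=4 d=4 new=(12,9) → add node 12 parent=4 cost=14
18. q=(11,7) nearest=12 d=2 new=(11,7) → add node 13 parent=12 cost=16
19. q=(19,5) nearest=8 d=4 new=(19,5) → blocked by [16,19]×[4,7], reject
20. q=(13,7) nearest=12 d=2 new=(13,7) → add node 14 parent=12 cost=16
21. q=(9,8) nearest=4 d=2 new=(9,8) → add node 15 parent=4 cost=12; rewire 13→15 (14<16)
22. q=(14,0) nearest=10 d=1 new=(14,0) → add node 16 parent=10 cost=23
23. q=(17,3) nearest=8 d=2 new=(17,3) → add node 17 parent=8 cost=22
24. q=(22,13) nearest=14 d=9 new=(18,12) → add node 18 parent=14 cost=21
25. q=(10,5) nearest=13 d=2 new=(10,5) → blocked by [10,14]×[3,6], reject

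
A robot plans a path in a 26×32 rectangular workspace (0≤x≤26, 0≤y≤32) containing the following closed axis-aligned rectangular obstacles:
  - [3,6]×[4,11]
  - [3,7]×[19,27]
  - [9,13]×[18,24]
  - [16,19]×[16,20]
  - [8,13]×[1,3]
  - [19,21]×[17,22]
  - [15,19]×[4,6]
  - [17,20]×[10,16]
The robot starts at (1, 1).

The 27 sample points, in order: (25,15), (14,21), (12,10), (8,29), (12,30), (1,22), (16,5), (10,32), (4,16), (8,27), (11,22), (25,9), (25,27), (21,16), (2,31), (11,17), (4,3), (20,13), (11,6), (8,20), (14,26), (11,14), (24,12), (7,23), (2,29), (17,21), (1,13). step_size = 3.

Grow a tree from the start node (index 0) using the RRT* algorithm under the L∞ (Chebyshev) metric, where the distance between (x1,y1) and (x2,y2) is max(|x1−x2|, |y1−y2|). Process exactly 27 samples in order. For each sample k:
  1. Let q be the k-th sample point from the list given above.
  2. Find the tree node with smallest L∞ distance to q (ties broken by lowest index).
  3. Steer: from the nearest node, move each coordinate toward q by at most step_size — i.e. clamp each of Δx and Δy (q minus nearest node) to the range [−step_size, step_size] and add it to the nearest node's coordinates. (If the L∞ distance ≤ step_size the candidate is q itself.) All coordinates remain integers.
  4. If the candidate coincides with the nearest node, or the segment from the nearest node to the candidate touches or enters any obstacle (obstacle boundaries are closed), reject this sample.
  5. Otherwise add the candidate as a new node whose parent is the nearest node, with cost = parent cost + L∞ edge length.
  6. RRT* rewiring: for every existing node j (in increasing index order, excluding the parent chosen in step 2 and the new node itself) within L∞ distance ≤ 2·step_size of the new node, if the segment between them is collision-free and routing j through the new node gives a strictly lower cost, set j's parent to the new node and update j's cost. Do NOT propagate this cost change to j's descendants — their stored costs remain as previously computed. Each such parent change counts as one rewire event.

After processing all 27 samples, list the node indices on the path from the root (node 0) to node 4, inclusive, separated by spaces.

Path: 0 1 2 4

1. q=(25,15) nearest=0 d=24 new=(4,4) → blocked by [3,6]×[4,11], reject
2. q=(14,21) nearest=0 d=20 new=(4,4) → blocked by [3,6]×[4,11], reject
3. q=(12,10) nearest=0 d=11 new=(4,4) → blocked by [3,6]×[4,11], reject
4. q=(8,29) nearest=0 d=28 new=(4,4) → blocked by [3,6]×[4,11], reject
5. q=(12,30) nearest=0 d=29 new=(4,4) → blocked by [3,6]×[4,11], reject
6. q=(1,22) nearest=0 d=21 new=(1,4) → add node 1 parent=0 cost=3
7. q=(16,5) nearest=0 d=15 new=(4,4) → blocked by [3,6]×[4,11], reject
8. q=(10,32) nearest=1 d=28 new=(4,7) → blocked by [3,6]×[4,11], reject
9. q=(4,16) nearest=1 d=12 new=(4,7) → blocked by [3,6]×[4,11], reject
10. q=(8,27) nearest=1 d=23 new=(4,7) → blocked by [3,6]×[4,11], reject
11. q=(11,22) nearest=1 d=18 new=(4,7) → blocked by [3,6]×[4,11], reject
12. q=(25,9) nearest=0 d=24 new=(4,4) → blocked by [3,6]×[4,11], reject
13. q=(25,27) nearest=1 d=24 new=(4,7) → blocked by [3,6]×[4,11], reject
14. q=(21,16) nearest=0 d=20 new=(4,4) → blocked by [3,6]×[4,11], reject
15. q=(2,31) nearest=1 d=27 new=(2,7) → add node 2 parent=1 cost=6
16. q=(11,17) nearest=2 d=10 new=(5,10) → blocked by [3,6]×[4,11], reject
17. q=(4,3) nearest=0 d=3 new=(4,3) → add node 3 parent=0 cost=3
18. q=(20,13) nearest=3 d=16 new=(7,6) → blocked by [3,6]×[4,11], reject
19. q=(11,6) nearest=3 d=7 new=(7,6) → blocked by [3,6]×[4,11], reject
20. q=(8,20) nearest=2 d=13 new=(5,10) → blocked by [3,6]×[4,11], reject
21. q=(14,26) nearest=2 d=19 new=(5,10) → blocked by [3,6]×[4,11], reject
22. q=(11,14) nearest=2 d=9 new=(5,10) → blocked by [3,6]×[4,11], reject
23. q=(24,12) nearest=3 d=20 new=(7,6) → blocked by [3,6]×[4,11], reject
24. q=(7,23) nearest=2 d=16 new=(5,10) → blocked by [3,6]×[4,11], reject
25. q=(2,29) nearest=2 d=22 new=(2,10) → add node 4 parent=2 cost=9
26. q=(17,21) nearest=2 d=15 new=(5,10) → blocked by [3,6]×[4,11], reject
27. q=(1,13) nearest=4 d=3 new=(1,13) → add node 5 parent=4 cost=12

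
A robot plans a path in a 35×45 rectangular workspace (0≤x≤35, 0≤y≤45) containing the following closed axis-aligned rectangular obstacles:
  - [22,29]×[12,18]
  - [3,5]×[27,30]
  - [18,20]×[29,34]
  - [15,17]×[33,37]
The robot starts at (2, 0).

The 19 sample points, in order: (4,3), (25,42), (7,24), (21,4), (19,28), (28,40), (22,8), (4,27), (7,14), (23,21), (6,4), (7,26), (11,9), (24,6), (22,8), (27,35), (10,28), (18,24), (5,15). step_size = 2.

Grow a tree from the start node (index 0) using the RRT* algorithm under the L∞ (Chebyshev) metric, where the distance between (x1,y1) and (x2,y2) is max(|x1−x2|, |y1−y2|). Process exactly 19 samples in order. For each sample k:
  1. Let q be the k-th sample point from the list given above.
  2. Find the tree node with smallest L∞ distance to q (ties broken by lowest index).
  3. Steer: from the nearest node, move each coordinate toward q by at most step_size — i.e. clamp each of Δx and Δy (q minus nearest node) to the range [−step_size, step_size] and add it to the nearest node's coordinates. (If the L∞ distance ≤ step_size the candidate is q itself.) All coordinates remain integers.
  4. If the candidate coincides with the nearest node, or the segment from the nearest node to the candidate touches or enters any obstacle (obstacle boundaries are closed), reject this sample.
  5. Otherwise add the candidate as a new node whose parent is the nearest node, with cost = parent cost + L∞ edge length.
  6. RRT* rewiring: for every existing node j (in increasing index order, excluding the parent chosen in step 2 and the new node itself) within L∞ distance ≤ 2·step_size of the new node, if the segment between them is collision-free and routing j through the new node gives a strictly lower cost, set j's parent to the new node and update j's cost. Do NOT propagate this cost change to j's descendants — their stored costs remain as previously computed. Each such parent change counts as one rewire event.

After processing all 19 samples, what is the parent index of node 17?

1. q=(4,3) nearest=0 d=3 new=(4,2) → add node 1 parent=0 cost=2
2. q=(25,42) nearest=1 d=40 new=(6,4) → add node 2 parent=1 cost=4
3. q=(7,24) nearest=2 d=20 new=(7,6) → add node 3 parent=2 cost=6
4. q=(21,4) nearest=3 d=14 new=(9,4) → add node 4 parent=3 cost=8
5. q=(19,28) nearest=3 d=22 new=(9,8) → add node 5 parent=3 cost=8
6. q=(28,40) nearest=5 d=32 new=(11,10) → add node 6 parent=5 cost=10
7. q=(22,8) nearest=6 d=11 new=(13,8) → add node 7 parent=6 cost=12
8. q=(4,27) nearest=6 d=17 new=(9,12) → add node 8 parent=6 cost=12
9. q=(7,14) nearest=8 d=2 new=(7,14) → add node 9 parent=8 cost=14
10. q=(23,21) nearest=6 d=12 new=(13,12) → add node 10 parent=6 cost=12
11. q=(6,4) nearest=2 d=0 → coincident, reject
12. q=(7,26) nearest=9 d=12 new=(7,16) → add node 11 parent=9 cost=16
13. q=(11,9) nearest=6 d=1 new=(11,9) → add node 12 parent=6 cost=11
14. q=(24,6) nearest=7 d=11 new=(15,6) → add node 13 parent=7 cost=14
15. q=(22,8) nearest=13 d=7 new=(17,8) → add node 14 parent=13 cost=16
16. q=(27,35) nearest=11 d=20 new=(9,18) → add node 15 parent=11 cost=18
17. q=(10,28) nearest=15 d=10 new=(10,20) → add node 16 parent=15 cost=20
18. q=(18,24) nearest=16 d=8 new=(12,22) → add node 17 parent=16 cost=22
19. q=(5,15) nearest=9 d=2 new=(5,15) → add node 18 parent=9 cost=16

Parent of node 17: 16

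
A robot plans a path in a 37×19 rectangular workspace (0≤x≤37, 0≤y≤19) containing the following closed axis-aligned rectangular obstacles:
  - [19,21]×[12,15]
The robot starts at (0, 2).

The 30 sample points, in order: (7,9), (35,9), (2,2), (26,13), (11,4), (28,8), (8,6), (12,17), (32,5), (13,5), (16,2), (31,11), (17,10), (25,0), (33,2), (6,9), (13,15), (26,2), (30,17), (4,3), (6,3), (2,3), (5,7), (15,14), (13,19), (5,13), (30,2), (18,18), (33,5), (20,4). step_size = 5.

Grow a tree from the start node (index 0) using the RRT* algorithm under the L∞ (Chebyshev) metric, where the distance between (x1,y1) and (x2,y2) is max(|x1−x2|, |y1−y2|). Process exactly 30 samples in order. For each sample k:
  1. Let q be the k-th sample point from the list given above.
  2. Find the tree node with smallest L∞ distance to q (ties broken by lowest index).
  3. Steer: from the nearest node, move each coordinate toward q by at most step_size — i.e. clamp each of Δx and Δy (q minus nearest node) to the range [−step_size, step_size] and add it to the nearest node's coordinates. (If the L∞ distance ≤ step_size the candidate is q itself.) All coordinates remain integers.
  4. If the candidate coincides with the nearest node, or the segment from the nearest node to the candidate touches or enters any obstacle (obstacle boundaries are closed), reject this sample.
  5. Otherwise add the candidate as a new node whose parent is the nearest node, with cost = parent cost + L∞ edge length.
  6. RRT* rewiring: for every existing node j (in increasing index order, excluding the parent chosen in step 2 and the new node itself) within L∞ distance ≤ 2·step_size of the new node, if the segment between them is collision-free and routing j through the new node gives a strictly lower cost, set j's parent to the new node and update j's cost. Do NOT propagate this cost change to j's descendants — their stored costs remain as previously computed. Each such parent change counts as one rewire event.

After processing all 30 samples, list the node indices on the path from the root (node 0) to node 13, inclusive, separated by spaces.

1. q=(7,9) nearest=0 d=7 new=(5,7) → add node 1 parent=0 cost=5
2. q=(35,9) nearest=1 d=30 new=(10,9) → add node 2 parent=1 cost=10
3. q=(2,2) nearest=0 d=2 new=(2,2) → add node 3 parent=0 cost=2
4. q=(26,13) nearest=2 d=16 new=(15,13) → add node 4 parent=2 cost=15
5. q=(11,4) nearest=2 d=5 new=(11,4) → add node 5 parent=2 cost=15
6. q=(28,8) nearest=4 d=13 new=(20,8) → add node 6 parent=4 cost=20
7. q=(8,6) nearest=1 d=3 new=(8,6) → add node 7 parent=1 cost=8; rewire 5→7 (11<15)
8. q=(12,17) nearest=4 d=4 new=(12,17) → add node 8 parent=4 cost=19
9. q=(32,5) nearest=6 d=12 new=(25,5) → add node 9 parent=6 cost=25
10. q=(13,5) nearest=5 d=2 new=(13,5) → add node 10 parent=5 cost=13
11. q=(16,2) nearest=10 d=3 new=(16,2) → add node 11 parent=10 cost=16
12. q=(31,11) nearest=9 d=6 new=(30,10) → add node 12 parent=9 cost=30
13. q=(17,10) nearest=4 d=3 new=(17,10) → add node 13 parent=4 cost=18
14. q=(25,0) nearest=9 d=5 new=(25,0) → add node 14 parent=9 cost=30
15. q=(33,2) nearest=9 d=8 new=(30,2) → add node 15 parent=9 cost=30
16. q=(6,9) nearest=1 d=2 new=(6,9) → add node 16 parent=1 cost=7; rewire 8→16 (15<19)
17. q=(13,15) nearest=4 d=2 new=(13,15) → add node 17 parent=4 cost=17
18. q=(26,2) nearest=14 d=2 new=(26,2) → add node 18 parent=14 cost=32
19. q=(30,17) nearest=12 d=7 new=(30,15) → add node 19 parent=12 cost=35
20. q=(4,3) nearest=3 d=2 new=(4,3) → add node 20 parent=3 cost=4
21. q=(6,3) nearest=20 d=2 new=(6,3) → add node 21 parent=20 cost=6
22. q=(2,3) nearest=3 d=1 new=(2,3) → add node 22 parent=3 cost=3
23. q=(5,7) nearest=1 d=0 → coincident, reject
24. q=(15,14) nearest=4 d=1 new=(15,14) → add node 23 parent=4 cost=16
25. q=(13,19) nearest=8 d=2 new=(13,19) → add node 24 parent=8 cost=17
26. q=(5,13) nearest=16 d=4 new=(5,13) → add node 25 parent=16 cost=11
27. q=(30,2) nearest=15 d=0 → coincident, reject
28. q=(18,18) nearest=23 d=4 new=(18,18) → add node 26 parent=23 cost=20
29. q=(33,5) nearest=15 d=3 new=(33,5) → add node 27 parent=15 cost=33
30. q=(20,4) nearest=6 d=4 new=(20,4) → add node 28 parent=6 cost=24; rewire 14→28 (29<30); rewire 18→28 (30<32)

Path: 0 1 2 4 13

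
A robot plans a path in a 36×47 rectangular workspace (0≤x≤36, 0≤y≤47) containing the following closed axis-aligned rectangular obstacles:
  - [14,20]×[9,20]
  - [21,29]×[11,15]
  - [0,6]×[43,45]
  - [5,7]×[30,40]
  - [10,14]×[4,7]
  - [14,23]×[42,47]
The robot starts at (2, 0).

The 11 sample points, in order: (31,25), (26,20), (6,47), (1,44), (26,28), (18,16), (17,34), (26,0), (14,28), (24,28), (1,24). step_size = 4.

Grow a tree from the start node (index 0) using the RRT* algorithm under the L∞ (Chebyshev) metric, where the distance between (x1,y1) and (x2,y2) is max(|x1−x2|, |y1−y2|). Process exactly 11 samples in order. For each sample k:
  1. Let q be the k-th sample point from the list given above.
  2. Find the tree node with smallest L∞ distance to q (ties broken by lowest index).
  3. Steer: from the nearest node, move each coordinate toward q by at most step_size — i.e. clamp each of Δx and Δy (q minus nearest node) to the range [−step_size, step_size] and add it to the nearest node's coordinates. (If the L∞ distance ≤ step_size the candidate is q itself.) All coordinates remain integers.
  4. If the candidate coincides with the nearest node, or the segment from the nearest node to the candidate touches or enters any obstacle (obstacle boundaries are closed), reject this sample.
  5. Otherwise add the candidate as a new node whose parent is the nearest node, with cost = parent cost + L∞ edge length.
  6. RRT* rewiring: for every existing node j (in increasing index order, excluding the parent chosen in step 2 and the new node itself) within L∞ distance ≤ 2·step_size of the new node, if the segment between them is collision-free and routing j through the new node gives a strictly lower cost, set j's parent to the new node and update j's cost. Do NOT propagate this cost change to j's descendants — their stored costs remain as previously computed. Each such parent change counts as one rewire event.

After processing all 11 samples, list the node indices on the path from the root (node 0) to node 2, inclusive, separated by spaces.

Path: 0 1 2

1. q=(31,25) nearest=0 d=29 new=(6,4) → add node 1 parent=0 cost=4
2. q=(26,20) nearest=1 d=20 new=(10,8) → add node 2 parent=1 cost=8
3. q=(6,47) nearest=2 d=39 new=(6,12) → add node 3 parent=2 cost=12
4. q=(1,44) nearest=3 d=32 new=(2,16) → add node 4 parent=3 cost=16
5. q=(26,28) nearest=2 d=20 new=(14,12) → blocked by [14,20]×[9,20], reject
6. q=(18,16) nearest=2 d=8 new=(14,12) → blocked by [14,20]×[9,20], reject
7. q=(17,34) nearest=4 d=18 new=(6,20) → add node 5 parent=4 cost=20
8. q=(26,0) nearest=2 d=16 new=(14,4) → blocked by [10,14]×[4,7], reject
9. q=(14,28) nearest=5 d=8 new=(10,24) → add node 6 parent=5 cost=24
10. q=(24,28) nearest=6 d=14 new=(14,28) → add node 7 parent=6 cost=28
11. q=(1,24) nearest=5 d=5 new=(2,24) → add node 8 parent=5 cost=24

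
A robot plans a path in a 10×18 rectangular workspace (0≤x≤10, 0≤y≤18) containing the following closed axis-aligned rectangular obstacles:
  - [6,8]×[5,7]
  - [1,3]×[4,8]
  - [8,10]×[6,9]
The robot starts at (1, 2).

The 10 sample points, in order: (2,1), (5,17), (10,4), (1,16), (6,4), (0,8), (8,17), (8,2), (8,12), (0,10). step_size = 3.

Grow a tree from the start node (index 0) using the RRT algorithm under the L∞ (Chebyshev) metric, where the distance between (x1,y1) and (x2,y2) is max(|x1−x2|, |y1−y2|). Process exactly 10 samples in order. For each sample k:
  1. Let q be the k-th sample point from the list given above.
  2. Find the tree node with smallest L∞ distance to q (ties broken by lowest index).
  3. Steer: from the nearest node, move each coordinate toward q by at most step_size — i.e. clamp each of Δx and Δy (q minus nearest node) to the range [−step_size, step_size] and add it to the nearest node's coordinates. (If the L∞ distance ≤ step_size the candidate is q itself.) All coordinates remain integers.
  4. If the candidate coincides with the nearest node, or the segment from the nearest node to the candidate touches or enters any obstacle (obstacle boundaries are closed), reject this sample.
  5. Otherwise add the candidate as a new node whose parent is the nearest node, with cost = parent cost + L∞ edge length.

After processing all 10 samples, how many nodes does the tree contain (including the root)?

1. q=(2,1) nearest=0 d=1 new=(2,1) → add node 1 parent=0 cost=1
2. q=(5,17) nearest=0 d=15 new=(4,5) → blocked by [1,3]×[4,8], reject
3. q=(10,4) nearest=1 d=8 new=(5,4) → add node 2 parent=1 cost=4
4. q=(1,16) nearest=2 d=12 new=(2,7) → blocked by [1,3]×[4,8], reject
5. q=(6,4) nearest=2 d=1 new=(6,4) → add node 3 parent=2 cost=5
6. q=(0,8) nearest=2 d=5 new=(2,7) → blocked by [1,3]×[4,8], reject
7. q=(8,17) nearest=2 d=13 new=(8,7) → blocked by [6,8]×[5,7], reject
8. q=(8,2) nearest=3 d=2 new=(8,2) → add node 4 parent=3 cost=7
9. q=(8,12) nearest=2 d=8 new=(8,7) → blocked by [6,8]×[5,7], reject
10. q=(0,10) nearest=2 d=6 new=(2,7) → blocked by [1,3]×[4,8], reject

Node count: 5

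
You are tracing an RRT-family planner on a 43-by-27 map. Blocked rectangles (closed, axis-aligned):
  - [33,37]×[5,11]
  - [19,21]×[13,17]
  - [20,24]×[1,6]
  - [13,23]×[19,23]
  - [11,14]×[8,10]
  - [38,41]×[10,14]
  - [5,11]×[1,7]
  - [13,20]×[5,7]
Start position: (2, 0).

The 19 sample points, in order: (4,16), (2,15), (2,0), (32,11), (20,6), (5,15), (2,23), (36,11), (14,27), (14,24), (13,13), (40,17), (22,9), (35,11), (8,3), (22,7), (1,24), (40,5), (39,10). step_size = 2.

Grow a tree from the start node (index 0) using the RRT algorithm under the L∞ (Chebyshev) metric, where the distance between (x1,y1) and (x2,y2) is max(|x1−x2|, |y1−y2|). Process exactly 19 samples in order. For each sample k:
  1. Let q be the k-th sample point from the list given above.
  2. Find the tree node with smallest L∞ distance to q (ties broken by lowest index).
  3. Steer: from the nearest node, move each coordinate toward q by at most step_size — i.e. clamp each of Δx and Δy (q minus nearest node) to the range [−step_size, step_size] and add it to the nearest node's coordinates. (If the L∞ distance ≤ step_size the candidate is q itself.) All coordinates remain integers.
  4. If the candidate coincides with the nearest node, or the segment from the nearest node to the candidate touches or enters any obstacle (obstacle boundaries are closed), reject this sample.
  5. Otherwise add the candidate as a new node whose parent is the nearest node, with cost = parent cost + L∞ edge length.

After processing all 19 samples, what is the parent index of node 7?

Parent of node 7: 6

1. q=(4,16) nearest=0 d=16 new=(4,2) → add node 1 parent=0 cost=2
2. q=(2,15) nearest=1 d=13 new=(2,4) → add node 2 parent=1 cost=4
3. q=(2,0) nearest=0 d=0 → coincident, reject
4. q=(32,11) nearest=1 d=28 new=(6,4) → blocked by [5,11]×[1,7], reject
5. q=(20,6) nearest=1 d=16 new=(6,4) → blocked by [5,11]×[1,7], reject
6. q=(5,15) nearest=2 d=11 new=(4,6) → add node 3 parent=2 cost=6
7. q=(2,23) nearest=3 d=17 new=(2,8) → add node 4 parent=3 cost=8
8. q=(36,11) nearest=1 d=32 new=(6,4) → blocked by [5,11]×[1,7], reject
9. q=(14,27) nearest=4 d=19 new=(4,10) → add node 5 parent=4 cost=10
10. q=(14,24) nearest=5 d=14 new=(6,12) → add node 6 parent=5 cost=12
11. q=(13,13) nearest=6 d=7 new=(8,13) → add node 7 parent=6 cost=14
12. q=(40,17) nearest=7 d=32 new=(10,15) → add node 8 parent=7 cost=16
13. q=(22,9) nearest=8 d=12 new=(12,13) → add node 9 parent=8 cost=18
14. q=(35,11) nearest=9 d=23 new=(14,11) → add node 10 parent=9 cost=20
15. q=(8,3) nearest=1 d=4 new=(6,3) → blocked by [5,11]×[1,7], reject
16. q=(22,7) nearest=10 d=8 new=(16,9) → add node 11 parent=10 cost=22
17. q=(1,24) nearest=8 d=9 new=(8,17) → add node 12 parent=8 cost=18
18. q=(40,5) nearest=11 d=24 new=(18,7) → blocked by [13,20]×[5,7], reject
19. q=(39,10) nearest=11 d=23 new=(18,10) → add node 13 parent=11 cost=24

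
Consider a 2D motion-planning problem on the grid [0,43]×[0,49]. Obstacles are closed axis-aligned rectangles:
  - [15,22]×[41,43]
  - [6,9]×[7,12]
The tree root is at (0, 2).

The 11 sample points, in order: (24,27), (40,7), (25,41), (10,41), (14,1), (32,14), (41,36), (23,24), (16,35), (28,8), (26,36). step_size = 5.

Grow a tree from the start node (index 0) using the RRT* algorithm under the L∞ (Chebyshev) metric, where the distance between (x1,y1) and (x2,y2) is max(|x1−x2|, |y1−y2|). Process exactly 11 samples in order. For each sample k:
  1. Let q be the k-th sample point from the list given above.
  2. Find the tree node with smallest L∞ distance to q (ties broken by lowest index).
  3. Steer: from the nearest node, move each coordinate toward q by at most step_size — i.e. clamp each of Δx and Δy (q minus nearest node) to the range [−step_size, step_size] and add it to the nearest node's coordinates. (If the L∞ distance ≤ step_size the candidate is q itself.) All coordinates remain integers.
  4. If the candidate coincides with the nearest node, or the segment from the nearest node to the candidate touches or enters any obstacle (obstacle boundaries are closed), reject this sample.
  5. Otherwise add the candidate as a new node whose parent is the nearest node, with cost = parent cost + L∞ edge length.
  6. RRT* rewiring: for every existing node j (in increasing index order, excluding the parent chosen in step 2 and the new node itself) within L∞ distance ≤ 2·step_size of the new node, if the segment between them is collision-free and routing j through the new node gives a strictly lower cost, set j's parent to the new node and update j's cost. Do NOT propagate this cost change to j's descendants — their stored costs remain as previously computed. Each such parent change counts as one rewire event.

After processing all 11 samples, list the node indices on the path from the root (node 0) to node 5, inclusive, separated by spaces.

1. q=(24,27) nearest=0 d=25 new=(5,7) → add node 1 parent=0 cost=5
2. q=(40,7) nearest=1 d=35 new=(10,7) → blocked by [6,9]×[7,12], reject
3. q=(25,41) nearest=1 d=34 new=(10,12) → blocked by [6,9]×[7,12], reject
4. q=(10,41) nearest=1 d=34 new=(10,12) → blocked by [6,9]×[7,12], reject
5. q=(14,1) nearest=1 d=9 new=(10,2) → add node 2 parent=1 cost=10
6. q=(32,14) nearest=2 d=22 new=(15,7) → add node 3 parent=2 cost=15
7. q=(41,36) nearest=3 d=29 new=(20,12) → add node 4 parent=3 cost=20
8. q=(23,24) nearest=4 d=12 new=(23,17) → add node 5 parent=4 cost=25
9. q=(16,35) nearest=5 d=18 new=(18,22) → add node 6 parent=5 cost=30
10. q=(28,8) nearest=4 d=8 new=(25,8) → add node 7 parent=4 cost=25
11. q=(26,36) nearest=6 d=14 new=(23,27) → add node 8 parent=6 cost=35

Path: 0 1 2 3 4 5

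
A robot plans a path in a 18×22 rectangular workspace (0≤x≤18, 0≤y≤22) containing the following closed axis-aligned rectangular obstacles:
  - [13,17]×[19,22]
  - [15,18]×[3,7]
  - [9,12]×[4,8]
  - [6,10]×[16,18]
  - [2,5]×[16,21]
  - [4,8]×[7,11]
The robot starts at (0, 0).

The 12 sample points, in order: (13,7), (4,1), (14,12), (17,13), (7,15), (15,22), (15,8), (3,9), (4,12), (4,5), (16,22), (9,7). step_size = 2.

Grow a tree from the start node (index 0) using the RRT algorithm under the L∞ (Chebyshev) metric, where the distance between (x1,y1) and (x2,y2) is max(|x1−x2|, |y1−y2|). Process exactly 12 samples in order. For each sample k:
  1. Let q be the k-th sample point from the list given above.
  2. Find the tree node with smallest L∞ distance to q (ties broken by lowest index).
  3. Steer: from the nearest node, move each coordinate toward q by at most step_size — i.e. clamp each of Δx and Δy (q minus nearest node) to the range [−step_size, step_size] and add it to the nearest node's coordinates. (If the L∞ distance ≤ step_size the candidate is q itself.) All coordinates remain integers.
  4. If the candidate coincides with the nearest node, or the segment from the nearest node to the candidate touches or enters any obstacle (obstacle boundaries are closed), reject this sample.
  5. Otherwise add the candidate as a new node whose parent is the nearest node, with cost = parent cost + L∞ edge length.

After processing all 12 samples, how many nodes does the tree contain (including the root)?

Node count: 6

1. q=(13,7) nearest=0 d=13 new=(2,2) → add node 1 parent=0 cost=2
2. q=(4,1) nearest=1 d=2 new=(4,1) → add node 2 parent=1 cost=4
3. q=(14,12) nearest=2 d=11 new=(6,3) → add node 3 parent=2 cost=6
4. q=(17,13) nearest=3 d=11 new=(8,5) → add node 4 parent=3 cost=8
5. q=(7,15) nearest=4 d=10 new=(7,7) → blocked by [4,8]×[7,11], reject
6. q=(15,22) nearest=4 d=17 new=(10,7) → blocked by [9,12]×[4,8], reject
7. q=(15,8) nearest=4 d=7 new=(10,7) → blocked by [9,12]×[4,8], reject
8. q=(3,9) nearest=4 d=5 new=(6,7) → blocked by [4,8]×[7,11], reject
9. q=(4,12) nearest=4 d=7 new=(6,7) → blocked by [4,8]×[7,11], reject
10. q=(4,5) nearest=3 d=2 new=(4,5) → add node 5 parent=3 cost=8
11. q=(16,22) nearest=4 d=17 new=(10,7) → blocked by [9,12]×[4,8], reject
12. q=(9,7) nearest=4 d=2 new=(9,7) → blocked by [9,12]×[4,8], reject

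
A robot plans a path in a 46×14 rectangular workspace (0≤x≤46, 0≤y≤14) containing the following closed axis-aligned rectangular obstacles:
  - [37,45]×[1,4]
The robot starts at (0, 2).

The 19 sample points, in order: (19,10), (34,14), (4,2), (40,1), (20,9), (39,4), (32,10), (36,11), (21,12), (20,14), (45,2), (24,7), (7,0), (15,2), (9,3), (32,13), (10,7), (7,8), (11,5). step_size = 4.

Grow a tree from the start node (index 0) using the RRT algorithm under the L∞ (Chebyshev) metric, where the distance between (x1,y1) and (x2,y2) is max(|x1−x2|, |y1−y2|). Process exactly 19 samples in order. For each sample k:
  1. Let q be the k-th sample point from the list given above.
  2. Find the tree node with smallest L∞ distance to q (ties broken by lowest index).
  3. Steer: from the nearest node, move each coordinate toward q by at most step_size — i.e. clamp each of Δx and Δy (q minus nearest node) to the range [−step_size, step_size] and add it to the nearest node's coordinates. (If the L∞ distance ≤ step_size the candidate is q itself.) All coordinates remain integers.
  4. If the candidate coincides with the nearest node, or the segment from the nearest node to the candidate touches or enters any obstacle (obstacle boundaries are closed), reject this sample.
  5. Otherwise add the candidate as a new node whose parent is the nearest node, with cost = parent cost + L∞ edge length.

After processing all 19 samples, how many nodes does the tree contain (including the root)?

Node count: 20

1. q=(19,10) nearest=0 d=19 new=(4,6) → add node 1 parent=0 cost=4
2. q=(34,14) nearest=1 d=30 new=(8,10) → add node 2 parent=1 cost=8
3. q=(4,2) nearest=0 d=4 new=(4,2) → add node 3 parent=0 cost=4
4. q=(40,1) nearest=2 d=32 new=(12,6) → add node 4 parent=2 cost=12
5. q=(20,9) nearest=4 d=8 new=(16,9) → add node 5 parent=4 cost=16
6. q=(39,4) nearest=5 d=23 new=(20,5) → add node 6 parent=5 cost=20
7. q=(32,10) nearest=6 d=12 new=(24,9) → add node 7 parent=6 cost=24
8. q=(36,11) nearest=7 d=12 new=(28,11) → add node 8 parent=7 cost=28
9. q=(21,12) nearest=7 d=3 new=(21,12) → add node 9 parent=7 cost=27
10. q=(20,14) nearest=9 d=2 new=(20,14) → add node 10 parent=9 cost=29
11. q=(45,2) nearest=8 d=17 new=(32,7) → add node 11 parent=8 cost=32
12. q=(24,7) nearest=7 d=2 new=(24,7) → add node 12 parent=7 cost=26
13. q=(7,0) nearest=3 d=3 new=(7,0) → add node 13 parent=3 cost=7
14. q=(15,2) nearest=4 d=4 new=(15,2) → add node 14 parent=4 cost=16
15. q=(9,3) nearest=4 d=3 new=(9,3) → add node 15 parent=4 cost=15
16. q=(32,13) nearest=8 d=4 new=(32,13) → add node 16 parent=8 cost=32
17. q=(10,7) nearest=4 d=2 new=(10,7) → add node 17 parent=4 cost=14
18. q=(7,8) nearest=2 d=2 new=(7,8) → add node 18 parent=2 cost=10
19. q=(11,5) nearest=4 d=1 new=(11,5) → add node 19 parent=4 cost=13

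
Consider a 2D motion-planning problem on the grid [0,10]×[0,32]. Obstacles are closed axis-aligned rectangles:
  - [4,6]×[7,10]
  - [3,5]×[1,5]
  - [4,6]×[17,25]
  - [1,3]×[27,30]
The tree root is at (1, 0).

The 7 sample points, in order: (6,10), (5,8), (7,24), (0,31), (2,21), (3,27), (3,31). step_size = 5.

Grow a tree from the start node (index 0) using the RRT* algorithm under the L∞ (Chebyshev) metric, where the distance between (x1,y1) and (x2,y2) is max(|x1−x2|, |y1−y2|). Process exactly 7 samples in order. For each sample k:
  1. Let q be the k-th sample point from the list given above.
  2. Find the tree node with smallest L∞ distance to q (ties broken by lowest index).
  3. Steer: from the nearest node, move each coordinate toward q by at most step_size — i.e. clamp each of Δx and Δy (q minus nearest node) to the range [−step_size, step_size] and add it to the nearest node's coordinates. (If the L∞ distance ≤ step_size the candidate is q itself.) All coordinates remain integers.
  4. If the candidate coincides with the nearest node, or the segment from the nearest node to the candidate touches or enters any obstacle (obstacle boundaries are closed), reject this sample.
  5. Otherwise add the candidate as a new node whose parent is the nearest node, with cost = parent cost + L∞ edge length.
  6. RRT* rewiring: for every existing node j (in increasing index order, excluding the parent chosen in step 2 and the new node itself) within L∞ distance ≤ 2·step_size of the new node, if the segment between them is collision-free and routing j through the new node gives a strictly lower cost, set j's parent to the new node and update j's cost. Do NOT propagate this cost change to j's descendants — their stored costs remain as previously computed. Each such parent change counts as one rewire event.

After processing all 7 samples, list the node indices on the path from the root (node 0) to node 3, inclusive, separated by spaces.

1. q=(6,10) nearest=0 d=10 new=(6,5) → blocked by [3,5]×[1,5], reject
2. q=(5,8) nearest=0 d=8 new=(5,5) → blocked by [3,5]×[1,5], reject
3. q=(7,24) nearest=0 d=24 new=(6,5) → blocked by [3,5]×[1,5], reject
4. q=(0,31) nearest=0 d=31 new=(0,5) → add node 1 parent=0 cost=5
5. q=(2,21) nearest=1 d=16 new=(2,10) → add node 2 parent=1 cost=10
6. q=(3,27) nearest=2 d=17 new=(3,15) → add node 3 parent=2 cost=15
7. q=(3,31) nearest=3 d=16 new=(3,20) → add node 4 parent=3 cost=20

Path: 0 1 2 3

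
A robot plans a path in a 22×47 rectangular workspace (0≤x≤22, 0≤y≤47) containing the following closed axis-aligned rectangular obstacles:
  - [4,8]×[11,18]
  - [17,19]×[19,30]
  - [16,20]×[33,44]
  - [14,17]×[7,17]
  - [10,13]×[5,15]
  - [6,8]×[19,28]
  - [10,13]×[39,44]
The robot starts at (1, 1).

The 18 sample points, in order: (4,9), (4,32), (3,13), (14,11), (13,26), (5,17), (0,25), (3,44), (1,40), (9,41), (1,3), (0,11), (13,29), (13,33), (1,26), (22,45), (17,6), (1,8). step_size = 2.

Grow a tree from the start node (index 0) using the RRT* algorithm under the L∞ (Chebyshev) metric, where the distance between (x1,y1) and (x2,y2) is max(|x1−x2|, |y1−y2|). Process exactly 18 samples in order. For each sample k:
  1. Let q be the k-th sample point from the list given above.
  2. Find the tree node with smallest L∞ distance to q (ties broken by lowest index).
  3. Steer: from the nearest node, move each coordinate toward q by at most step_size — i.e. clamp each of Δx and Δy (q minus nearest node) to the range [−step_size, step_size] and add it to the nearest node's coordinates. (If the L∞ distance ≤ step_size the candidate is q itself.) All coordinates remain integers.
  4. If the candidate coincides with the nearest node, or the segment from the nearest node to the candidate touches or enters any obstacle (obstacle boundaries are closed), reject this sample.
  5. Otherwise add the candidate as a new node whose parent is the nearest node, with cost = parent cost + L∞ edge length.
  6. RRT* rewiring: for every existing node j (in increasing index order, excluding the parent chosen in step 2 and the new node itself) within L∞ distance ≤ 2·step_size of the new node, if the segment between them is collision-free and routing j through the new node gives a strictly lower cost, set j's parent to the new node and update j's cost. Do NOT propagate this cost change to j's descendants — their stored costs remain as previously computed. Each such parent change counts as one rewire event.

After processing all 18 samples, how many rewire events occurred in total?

Rewire events: 1

1. q=(4,9) nearest=0 d=8 new=(3,3) → add node 1 parent=0 cost=2
2. q=(4,32) nearest=1 d=29 new=(4,5) → add node 2 parent=1 cost=4
3. q=(3,13) nearest=2 d=8 new=(3,7) → add node 3 parent=2 cost=6
4. q=(14,11) nearest=2 d=10 new=(6,7) → add node 4 parent=2 cost=6
5. q=(13,26) nearest=3 d=19 new=(5,9) → add node 5 parent=3 cost=8
6. q=(5,17) nearest=5 d=8 new=(5,11) → blocked by [4,8]×[11,18], reject
7. q=(0,25) nearest=5 d=16 new=(3,11) → add node 6 parent=5 cost=10
8. q=(3,44) nearest=6 d=33 new=(3,13) → add node 7 parent=6 cost=12
9. q=(1,40) nearest=7 d=27 new=(1,15) → add node 8 parent=7 cost=14
10. q=(9,41) nearest=8 d=26 new=(3,17) → add node 9 parent=8 cost=16
11. q=(1,3) nearest=0 d=2 new=(1,3) → add node 10 parent=0 cost=2
12. q=(0,11) nearest=6 d=3 new=(1,11) → add node 11 parent=6 cost=12
13. q=(13,29) nearest=9 d=12 new=(5,19) → blocked by [4,8]×[11,18], reject
14. q=(13,33) nearest=9 d=16 new=(5,19) → blocked by [4,8]×[11,18], reject
15. q=(1,26) nearest=9 d=9 new=(1,19) → add node 12 parent=9 cost=18
16. q=(22,45) nearest=12 d=26 new=(3,21) → add node 13 parent=12 cost=20
17. q=(17,6) nearest=4 d=11 new=(8,6) → add node 14 parent=4 cost=8
18. q=(1,8) nearest=3 d=2 new=(1,8) → add node 15 parent=3 cost=8; rewire 11→15 (11<12)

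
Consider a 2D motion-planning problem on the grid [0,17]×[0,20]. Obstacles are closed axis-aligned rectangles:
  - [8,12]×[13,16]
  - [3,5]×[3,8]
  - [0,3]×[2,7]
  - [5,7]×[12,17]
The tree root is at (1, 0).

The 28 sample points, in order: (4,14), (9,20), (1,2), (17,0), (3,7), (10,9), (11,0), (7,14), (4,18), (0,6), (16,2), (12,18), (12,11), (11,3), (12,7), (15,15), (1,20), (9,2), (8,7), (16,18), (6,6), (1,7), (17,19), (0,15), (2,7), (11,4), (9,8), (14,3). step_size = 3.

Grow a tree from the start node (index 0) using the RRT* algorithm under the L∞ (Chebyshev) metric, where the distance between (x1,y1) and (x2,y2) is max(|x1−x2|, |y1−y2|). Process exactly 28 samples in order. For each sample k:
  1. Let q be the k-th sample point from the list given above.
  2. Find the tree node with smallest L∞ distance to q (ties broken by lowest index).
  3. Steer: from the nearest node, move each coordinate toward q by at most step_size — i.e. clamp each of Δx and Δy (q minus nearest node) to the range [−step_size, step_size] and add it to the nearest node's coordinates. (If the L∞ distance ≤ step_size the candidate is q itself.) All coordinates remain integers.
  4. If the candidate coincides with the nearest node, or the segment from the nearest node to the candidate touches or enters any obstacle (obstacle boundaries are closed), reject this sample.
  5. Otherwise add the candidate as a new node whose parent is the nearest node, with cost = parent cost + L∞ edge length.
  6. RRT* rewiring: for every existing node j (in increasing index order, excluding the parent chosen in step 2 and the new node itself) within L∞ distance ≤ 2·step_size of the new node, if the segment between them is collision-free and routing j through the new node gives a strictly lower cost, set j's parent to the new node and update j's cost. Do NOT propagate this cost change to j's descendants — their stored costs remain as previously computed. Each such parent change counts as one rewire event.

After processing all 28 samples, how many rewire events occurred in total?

Rewire events: 1

1. q=(4,14) nearest=0 d=14 new=(4,3) → blocked by [3,5]×[3,8], reject
2. q=(9,20) nearest=0 d=20 new=(4,3) → blocked by [3,5]×[3,8], reject
3. q=(1,2) nearest=0 d=2 new=(1,2) → blocked by [0,3]×[2,7], reject
4. q=(17,0) nearest=0 d=16 new=(4,0) → add node 1 parent=0 cost=3
5. q=(3,7) nearest=0 d=7 new=(3,3) → blocked by [3,5]×[3,8], reject
6. q=(10,9) nearest=0 d=9 new=(4,3) → blocked by [3,5]×[3,8], reject
7. q=(11,0) nearest=1 d=7 new=(7,0) → add node 2 parent=1 cost=6
8. q=(7,14) nearest=0 d=14 new=(4,3) → blocked by [3,5]×[3,8], reject
9. q=(4,18) nearest=0 d=18 new=(4,3) → blocked by [3,5]×[3,8], reject
10. q=(0,6) nearest=0 d=6 new=(0,3) → blocked by [0,3]×[2,7], reject
11. q=(16,2) nearest=2 d=9 new=(10,2) → add node 3 parent=2 cost=9
12. q=(12,18) nearest=3 d=16 new=(12,5) → add node 4 parent=3 cost=12
13. q=(12,11) nearest=4 d=6 new=(12,8) → add node 5 parent=4 cost=15
14. q=(11,3) nearest=3 d=1 new=(11,3) → add node 6 parent=3 cost=10
15. q=(12,7) nearest=5 d=1 new=(12,7) → add node 7 parent=5 cost=16
16. q=(15,15) nearest=5 d=7 new=(15,11) → add node 8 parent=5 cost=18
17. q=(1,20) nearest=5 d=12 new=(9,11) → add node 9 parent=5 cost=18
18. q=(9,2) nearest=3 d=1 new=(9,2) → add node 10 parent=3 cost=10; rewire 7→10 (15<16)
19. q=(8,7) nearest=4 d=4 new=(9,7) → add node 11 parent=4 cost=15
20. q=(16,18) nearest=8 d=7 new=(16,14) → add node 12 parent=8 cost=21
21. q=(6,6) nearest=11 d=3 new=(6,6) → add node 13 parent=11 cost=18
22. q=(1,7) nearest=13 d=5 new=(3,7) → blocked by [3,5]×[3,8], reject
23. q=(17,19) nearest=12 d=5 new=(17,17) → add node 14 parent=12 cost=24
24. q=(0,15) nearest=9 d=9 new=(6,14) → blocked by [5,7]×[12,17], reject
25. q=(2,7) nearest=13 d=4 new=(3,7) → blocked by [3,5]×[3,8], reject
26. q=(11,4) nearest=4 d=1 new=(11,4) → add node 15 parent=4 cost=13
27. q=(9,8) nearest=11 d=1 new=(9,8) → add node 16 parent=11 cost=16
28. q=(14,3) nearest=4 d=2 new=(14,3) → add node 17 parent=4 cost=14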